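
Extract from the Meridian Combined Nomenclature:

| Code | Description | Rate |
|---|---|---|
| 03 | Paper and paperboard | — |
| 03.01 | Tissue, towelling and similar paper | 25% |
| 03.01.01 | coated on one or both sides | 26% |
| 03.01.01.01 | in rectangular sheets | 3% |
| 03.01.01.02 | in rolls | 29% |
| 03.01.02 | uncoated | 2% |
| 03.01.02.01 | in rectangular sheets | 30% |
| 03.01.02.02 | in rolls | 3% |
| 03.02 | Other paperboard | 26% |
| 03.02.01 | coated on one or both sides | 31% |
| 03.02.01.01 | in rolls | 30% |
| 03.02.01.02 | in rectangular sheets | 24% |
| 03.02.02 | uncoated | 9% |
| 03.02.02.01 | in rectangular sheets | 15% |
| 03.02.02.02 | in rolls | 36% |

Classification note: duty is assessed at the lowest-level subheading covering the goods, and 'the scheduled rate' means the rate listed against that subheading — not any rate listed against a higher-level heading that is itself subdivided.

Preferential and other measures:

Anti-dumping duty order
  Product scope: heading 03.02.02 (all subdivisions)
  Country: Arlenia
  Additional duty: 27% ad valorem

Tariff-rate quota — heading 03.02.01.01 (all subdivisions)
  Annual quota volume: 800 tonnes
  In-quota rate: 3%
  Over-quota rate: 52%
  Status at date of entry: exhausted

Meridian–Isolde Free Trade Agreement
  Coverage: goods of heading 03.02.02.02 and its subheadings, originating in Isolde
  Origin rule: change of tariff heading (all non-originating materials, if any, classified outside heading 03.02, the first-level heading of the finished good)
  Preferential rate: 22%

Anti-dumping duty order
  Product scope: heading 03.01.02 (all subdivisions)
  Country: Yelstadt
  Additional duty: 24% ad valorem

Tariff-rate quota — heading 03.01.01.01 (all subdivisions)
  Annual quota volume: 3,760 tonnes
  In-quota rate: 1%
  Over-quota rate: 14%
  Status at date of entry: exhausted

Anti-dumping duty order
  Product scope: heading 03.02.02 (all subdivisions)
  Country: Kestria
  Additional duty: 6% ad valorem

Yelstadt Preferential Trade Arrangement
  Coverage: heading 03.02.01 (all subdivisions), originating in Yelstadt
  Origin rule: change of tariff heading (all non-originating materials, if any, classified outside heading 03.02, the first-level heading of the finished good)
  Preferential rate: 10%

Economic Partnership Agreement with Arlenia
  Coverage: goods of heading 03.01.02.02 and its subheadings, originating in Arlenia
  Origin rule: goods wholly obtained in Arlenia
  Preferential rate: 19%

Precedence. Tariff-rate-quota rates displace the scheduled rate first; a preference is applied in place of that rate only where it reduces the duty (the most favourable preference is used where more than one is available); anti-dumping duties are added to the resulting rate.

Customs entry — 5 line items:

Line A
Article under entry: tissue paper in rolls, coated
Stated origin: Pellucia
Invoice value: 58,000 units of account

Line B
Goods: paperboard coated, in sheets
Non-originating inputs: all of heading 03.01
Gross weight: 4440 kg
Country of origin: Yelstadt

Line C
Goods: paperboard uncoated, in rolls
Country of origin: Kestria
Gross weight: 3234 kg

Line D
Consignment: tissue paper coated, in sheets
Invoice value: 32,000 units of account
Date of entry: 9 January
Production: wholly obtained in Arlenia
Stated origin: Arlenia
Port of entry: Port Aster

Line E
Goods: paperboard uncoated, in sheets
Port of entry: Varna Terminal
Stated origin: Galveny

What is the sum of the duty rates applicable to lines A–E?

Line A: tissue paper → 03.01; coated → 03.01.01; in rolls → 03.01.01.02. Scheduled 29%. No special measure applies. → 29%.
Line B: paperboard → 03.02; coated → 03.02.01; in sheets → 03.02.01.02. Scheduled 24%. Yelstadt agreement on 03.02.01: CTH met → 10% available; preferential 10%. → 10%.
Line C: paperboard → 03.02; uncoated → 03.02.02; in rolls → 03.02.02.02. Scheduled 36%. anti-dumping (Kestria, 03.02.02): +6%; total 36% + 6% = 42%. → 42%.
Line D: tissue paper → 03.01; coated → 03.01.01; in sheets → 03.01.01.01. Scheduled 3%. quota on 03.01.01.01 exhausted → over-quota 14%; Arlenia agreement on 03.01.02.02: 03.01.01.01 not covered. → 14%.
Line E: paperboard → 03.02; uncoated → 03.02.02; in sheets → 03.02.02.01. Scheduled 15%. No special measure applies. → 15%.
Sum: 29% + 10% + 42% + 14% + 15% = 110%.

110%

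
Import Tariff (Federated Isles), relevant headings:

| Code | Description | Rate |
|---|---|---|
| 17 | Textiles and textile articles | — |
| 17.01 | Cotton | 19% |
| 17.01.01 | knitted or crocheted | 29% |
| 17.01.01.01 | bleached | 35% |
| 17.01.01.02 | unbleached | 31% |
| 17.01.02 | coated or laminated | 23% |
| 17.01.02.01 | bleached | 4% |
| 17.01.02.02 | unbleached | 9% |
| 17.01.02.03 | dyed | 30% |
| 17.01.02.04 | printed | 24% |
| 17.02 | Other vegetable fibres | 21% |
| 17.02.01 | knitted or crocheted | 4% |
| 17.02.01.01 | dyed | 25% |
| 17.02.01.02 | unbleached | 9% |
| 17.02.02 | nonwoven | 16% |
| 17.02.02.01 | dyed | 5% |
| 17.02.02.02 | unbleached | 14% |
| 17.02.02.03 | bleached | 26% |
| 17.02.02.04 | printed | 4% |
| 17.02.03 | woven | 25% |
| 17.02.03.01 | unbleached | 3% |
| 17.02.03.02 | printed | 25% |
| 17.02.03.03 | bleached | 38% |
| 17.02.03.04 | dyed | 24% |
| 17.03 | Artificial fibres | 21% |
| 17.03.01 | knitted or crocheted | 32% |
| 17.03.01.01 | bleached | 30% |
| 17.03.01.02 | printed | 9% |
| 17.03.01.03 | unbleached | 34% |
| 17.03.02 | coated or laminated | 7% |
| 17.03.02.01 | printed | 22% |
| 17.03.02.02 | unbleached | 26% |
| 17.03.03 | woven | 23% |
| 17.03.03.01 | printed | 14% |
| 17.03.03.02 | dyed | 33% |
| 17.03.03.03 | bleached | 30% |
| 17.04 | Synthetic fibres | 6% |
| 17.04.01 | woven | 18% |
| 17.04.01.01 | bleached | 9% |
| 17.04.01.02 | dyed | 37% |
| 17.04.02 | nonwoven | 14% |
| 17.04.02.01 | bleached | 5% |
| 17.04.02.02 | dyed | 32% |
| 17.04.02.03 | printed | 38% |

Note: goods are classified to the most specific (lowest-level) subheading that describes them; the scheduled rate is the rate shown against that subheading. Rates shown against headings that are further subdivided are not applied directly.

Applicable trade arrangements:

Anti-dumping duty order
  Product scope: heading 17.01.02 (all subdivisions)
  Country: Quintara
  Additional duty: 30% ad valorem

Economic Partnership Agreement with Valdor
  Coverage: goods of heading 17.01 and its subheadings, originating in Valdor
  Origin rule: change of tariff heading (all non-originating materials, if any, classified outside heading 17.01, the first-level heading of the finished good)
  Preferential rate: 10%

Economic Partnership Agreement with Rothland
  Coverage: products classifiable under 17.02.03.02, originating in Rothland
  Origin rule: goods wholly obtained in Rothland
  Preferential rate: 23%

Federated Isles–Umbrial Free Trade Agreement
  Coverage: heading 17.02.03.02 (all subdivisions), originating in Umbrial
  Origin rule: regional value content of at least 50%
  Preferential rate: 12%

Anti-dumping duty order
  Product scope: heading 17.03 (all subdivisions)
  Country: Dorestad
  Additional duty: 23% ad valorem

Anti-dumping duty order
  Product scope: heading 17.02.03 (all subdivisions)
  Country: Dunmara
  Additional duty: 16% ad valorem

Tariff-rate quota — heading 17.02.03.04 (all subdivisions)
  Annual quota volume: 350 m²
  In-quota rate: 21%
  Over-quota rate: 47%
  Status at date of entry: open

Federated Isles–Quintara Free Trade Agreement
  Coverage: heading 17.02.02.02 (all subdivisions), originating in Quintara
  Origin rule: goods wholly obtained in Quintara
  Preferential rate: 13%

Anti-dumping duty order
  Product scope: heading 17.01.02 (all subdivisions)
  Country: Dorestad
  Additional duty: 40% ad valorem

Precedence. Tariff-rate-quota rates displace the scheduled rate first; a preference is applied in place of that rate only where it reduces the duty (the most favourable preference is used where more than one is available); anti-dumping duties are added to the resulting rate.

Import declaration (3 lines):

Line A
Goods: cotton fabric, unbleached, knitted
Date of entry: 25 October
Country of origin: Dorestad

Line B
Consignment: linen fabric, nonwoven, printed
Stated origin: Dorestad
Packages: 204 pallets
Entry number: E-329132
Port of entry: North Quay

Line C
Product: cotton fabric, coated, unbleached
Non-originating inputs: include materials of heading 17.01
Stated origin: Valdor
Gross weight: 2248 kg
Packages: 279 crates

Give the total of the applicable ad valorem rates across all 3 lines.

44%

Line A: cotton → 17.01; knitted → 17.01.01; unbleached → 17.01.01.02. Scheduled 31%. No special measure applies. → 31%.
Line B: linen → 17.02; nonwoven → 17.02.02; printed → 17.02.02.04. Scheduled 4%. No special measure applies. → 4%.
Line C: cotton → 17.01; coated → 17.01.02; unbleached → 17.01.02.02. Scheduled 9%. Valdor agreement on 17.01: CTH not met. → 9%.
Sum: 31% + 4% + 9% = 44%.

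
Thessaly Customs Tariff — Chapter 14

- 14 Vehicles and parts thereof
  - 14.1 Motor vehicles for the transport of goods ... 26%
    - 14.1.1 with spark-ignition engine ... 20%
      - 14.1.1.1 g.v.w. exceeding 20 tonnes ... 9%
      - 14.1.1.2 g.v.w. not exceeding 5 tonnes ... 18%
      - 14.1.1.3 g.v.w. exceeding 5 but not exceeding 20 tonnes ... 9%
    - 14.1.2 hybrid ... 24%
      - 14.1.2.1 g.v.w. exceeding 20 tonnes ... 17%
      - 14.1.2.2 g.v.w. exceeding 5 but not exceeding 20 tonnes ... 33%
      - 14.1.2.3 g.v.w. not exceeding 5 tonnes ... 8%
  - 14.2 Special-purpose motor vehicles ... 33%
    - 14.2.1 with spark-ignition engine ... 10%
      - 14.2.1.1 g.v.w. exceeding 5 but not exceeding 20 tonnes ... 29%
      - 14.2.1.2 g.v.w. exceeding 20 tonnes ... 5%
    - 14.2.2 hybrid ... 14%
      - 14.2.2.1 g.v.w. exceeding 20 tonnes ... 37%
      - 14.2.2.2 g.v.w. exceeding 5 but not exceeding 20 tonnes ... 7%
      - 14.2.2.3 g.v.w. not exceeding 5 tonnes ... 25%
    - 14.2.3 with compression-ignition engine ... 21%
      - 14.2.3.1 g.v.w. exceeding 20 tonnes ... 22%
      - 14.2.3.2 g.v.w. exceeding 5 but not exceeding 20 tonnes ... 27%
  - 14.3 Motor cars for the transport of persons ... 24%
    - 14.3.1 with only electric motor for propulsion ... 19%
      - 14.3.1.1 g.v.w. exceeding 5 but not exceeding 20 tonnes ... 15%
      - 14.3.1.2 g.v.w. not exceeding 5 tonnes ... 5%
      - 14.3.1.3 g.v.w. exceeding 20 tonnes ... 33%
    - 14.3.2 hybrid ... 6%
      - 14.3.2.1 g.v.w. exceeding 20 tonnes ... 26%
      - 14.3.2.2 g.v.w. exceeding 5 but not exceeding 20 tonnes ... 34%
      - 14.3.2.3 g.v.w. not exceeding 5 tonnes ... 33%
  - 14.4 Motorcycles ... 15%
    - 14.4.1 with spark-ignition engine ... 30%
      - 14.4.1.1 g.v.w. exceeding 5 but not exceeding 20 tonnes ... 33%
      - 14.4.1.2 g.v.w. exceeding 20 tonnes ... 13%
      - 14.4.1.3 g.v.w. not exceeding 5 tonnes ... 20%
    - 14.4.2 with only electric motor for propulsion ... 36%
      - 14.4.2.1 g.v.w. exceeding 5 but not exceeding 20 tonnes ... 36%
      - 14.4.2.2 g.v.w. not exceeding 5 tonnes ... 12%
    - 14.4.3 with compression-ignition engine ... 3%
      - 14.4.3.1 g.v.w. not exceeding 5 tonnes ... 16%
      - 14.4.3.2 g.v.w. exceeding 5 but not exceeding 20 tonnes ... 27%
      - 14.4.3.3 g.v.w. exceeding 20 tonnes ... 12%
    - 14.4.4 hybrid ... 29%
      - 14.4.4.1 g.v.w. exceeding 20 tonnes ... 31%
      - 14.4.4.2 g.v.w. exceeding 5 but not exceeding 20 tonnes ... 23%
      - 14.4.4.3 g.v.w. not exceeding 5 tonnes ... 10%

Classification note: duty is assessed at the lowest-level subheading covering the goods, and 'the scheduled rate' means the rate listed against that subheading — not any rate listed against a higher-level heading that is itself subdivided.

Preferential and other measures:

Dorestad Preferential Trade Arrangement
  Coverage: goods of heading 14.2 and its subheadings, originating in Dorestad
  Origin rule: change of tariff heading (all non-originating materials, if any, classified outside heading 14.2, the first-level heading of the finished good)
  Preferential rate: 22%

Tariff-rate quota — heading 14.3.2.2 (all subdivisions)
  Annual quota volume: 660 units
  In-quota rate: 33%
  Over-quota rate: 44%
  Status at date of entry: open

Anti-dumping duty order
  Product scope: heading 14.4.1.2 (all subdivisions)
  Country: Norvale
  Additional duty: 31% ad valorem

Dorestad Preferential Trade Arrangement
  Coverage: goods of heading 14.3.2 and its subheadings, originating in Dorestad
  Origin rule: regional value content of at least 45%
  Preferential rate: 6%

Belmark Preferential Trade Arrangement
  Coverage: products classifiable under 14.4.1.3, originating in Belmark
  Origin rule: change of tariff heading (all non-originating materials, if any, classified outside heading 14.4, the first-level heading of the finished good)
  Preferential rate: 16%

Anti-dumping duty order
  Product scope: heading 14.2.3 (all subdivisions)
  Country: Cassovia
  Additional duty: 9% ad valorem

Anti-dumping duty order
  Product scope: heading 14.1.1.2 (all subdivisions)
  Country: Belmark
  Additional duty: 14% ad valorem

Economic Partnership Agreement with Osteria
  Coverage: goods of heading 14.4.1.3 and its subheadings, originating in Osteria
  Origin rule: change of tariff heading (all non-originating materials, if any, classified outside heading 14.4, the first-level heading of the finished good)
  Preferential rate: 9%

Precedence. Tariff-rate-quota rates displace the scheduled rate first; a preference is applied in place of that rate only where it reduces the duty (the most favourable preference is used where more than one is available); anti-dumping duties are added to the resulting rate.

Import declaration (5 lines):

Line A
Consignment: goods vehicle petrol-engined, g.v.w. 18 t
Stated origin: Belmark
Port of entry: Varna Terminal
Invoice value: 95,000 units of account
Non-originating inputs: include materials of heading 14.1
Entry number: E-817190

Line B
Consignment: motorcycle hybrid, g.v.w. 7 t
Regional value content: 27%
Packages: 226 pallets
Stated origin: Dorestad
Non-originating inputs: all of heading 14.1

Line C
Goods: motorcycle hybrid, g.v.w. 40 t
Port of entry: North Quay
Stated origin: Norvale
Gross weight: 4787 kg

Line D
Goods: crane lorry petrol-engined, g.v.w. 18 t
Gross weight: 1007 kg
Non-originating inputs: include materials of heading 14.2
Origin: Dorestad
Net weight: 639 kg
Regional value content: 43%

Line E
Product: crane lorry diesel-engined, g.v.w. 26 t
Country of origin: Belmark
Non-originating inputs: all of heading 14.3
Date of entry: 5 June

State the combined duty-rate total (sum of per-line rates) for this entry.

Line A: goods vehicle → 14.1; petrol-engined → 14.1.1; g.v.w. 18 t → 14.1.1.3. Scheduled 9%. Belmark agreement on 14.4.1.3: 14.1.1.3 not covered. → 9%.
Line B: motorcycle → 14.4; hybrid → 14.4.4; g.v.w. 7 t → 14.4.4.2. Scheduled 23%. Dorestad agreement on 14.2: 14.4.4.2 not covered; Dorestad agreement on 14.3.2: 14.4.4.2 not covered. → 23%.
Line C: motorcycle → 14.4; hybrid → 14.4.4; g.v.w. 40 t → 14.4.4.1. Scheduled 31%. No special measure applies. → 31%.
Line D: crane lorry → 14.2; petrol-engined → 14.2.1; g.v.w. 18 t → 14.2.1.1. Scheduled 29%. Dorestad agreement on 14.2: CTH not met; Dorestad agreement on 14.3.2: 14.2.1.1 not covered. → 29%.
Line E: crane lorry → 14.2; diesel-engined → 14.2.3; g.v.w. 26 t → 14.2.3.1. Scheduled 22%. Belmark agreement on 14.4.1.3: 14.2.3.1 not covered. → 22%.
Sum: 9% + 23% + 31% + 29% + 22% = 114%.

114%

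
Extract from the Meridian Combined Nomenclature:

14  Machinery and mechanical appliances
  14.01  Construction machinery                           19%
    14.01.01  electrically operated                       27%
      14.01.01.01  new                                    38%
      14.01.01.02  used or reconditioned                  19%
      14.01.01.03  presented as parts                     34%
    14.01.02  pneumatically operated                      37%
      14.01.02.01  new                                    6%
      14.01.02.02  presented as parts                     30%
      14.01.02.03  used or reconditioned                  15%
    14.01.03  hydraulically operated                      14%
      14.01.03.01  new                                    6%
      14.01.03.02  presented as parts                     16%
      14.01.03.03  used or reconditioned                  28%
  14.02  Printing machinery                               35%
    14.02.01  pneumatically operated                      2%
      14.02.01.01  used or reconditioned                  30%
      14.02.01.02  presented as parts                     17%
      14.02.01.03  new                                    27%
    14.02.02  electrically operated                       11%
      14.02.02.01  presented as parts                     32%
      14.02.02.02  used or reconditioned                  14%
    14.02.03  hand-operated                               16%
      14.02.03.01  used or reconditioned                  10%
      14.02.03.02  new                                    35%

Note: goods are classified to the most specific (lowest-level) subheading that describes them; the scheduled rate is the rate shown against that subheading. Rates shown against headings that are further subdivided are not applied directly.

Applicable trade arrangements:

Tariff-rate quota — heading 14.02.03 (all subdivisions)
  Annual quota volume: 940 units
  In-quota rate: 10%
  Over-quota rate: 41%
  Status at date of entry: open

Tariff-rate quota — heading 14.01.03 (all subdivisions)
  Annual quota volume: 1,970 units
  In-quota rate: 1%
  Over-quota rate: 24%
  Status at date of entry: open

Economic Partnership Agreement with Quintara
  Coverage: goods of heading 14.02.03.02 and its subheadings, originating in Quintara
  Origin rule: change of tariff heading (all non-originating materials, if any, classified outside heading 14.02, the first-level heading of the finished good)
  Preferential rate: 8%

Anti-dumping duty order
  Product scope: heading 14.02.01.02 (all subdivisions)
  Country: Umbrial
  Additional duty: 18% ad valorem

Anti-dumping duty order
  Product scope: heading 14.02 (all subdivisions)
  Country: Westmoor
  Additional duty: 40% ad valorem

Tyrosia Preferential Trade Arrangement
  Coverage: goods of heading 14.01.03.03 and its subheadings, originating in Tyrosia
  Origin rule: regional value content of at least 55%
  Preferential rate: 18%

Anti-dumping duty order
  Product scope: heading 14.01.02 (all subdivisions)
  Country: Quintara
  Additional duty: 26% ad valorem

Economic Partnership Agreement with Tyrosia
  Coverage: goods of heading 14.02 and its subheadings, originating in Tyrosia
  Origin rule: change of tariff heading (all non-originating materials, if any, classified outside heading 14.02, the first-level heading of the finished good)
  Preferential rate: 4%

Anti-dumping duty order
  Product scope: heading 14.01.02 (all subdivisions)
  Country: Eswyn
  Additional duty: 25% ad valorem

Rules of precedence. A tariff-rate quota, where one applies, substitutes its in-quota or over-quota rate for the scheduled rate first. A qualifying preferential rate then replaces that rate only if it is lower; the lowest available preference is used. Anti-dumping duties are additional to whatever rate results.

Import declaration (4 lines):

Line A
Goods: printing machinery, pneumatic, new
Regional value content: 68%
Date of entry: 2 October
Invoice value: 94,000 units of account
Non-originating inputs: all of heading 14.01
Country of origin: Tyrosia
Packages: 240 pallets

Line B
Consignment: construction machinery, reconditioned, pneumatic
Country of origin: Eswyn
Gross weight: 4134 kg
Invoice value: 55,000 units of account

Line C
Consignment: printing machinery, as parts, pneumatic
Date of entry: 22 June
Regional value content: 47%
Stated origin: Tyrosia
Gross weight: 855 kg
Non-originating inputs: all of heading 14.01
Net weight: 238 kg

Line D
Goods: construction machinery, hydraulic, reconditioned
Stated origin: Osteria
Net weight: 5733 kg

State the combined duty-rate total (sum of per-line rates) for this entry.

49%

Line A: printing → 14.02; pneumatic → 14.02.01; new → 14.02.01.03. Scheduled 27%. Tyrosia agreement on 14.01.03.03: 14.02.01.03 not covered; Tyrosia agreement on 14.02: CTH met → 4% available; preferential 4%. → 4%.
Line B: construction → 14.01; pneumatic → 14.01.02; reconditioned → 14.01.02.03. Scheduled 15%. anti-dumping (Eswyn, 14.01.02): +25%; total 15% + 25% = 40%. → 40%.
Line C: printing → 14.02; pneumatic → 14.02.01; as parts → 14.02.01.02. Scheduled 17%. Tyrosia agreement on 14.01.03.03: 14.02.01.02 not covered; Tyrosia agreement on 14.02: CTH met → 4% available; preferential 4%. → 4%.
Line D: construction → 14.01; hydraulic → 14.01.03; reconditioned → 14.01.03.03. Scheduled 28%. quota on 14.01.03 open → in-quota 1%. → 1%.
Sum: 4% + 40% + 4% + 1% = 49%.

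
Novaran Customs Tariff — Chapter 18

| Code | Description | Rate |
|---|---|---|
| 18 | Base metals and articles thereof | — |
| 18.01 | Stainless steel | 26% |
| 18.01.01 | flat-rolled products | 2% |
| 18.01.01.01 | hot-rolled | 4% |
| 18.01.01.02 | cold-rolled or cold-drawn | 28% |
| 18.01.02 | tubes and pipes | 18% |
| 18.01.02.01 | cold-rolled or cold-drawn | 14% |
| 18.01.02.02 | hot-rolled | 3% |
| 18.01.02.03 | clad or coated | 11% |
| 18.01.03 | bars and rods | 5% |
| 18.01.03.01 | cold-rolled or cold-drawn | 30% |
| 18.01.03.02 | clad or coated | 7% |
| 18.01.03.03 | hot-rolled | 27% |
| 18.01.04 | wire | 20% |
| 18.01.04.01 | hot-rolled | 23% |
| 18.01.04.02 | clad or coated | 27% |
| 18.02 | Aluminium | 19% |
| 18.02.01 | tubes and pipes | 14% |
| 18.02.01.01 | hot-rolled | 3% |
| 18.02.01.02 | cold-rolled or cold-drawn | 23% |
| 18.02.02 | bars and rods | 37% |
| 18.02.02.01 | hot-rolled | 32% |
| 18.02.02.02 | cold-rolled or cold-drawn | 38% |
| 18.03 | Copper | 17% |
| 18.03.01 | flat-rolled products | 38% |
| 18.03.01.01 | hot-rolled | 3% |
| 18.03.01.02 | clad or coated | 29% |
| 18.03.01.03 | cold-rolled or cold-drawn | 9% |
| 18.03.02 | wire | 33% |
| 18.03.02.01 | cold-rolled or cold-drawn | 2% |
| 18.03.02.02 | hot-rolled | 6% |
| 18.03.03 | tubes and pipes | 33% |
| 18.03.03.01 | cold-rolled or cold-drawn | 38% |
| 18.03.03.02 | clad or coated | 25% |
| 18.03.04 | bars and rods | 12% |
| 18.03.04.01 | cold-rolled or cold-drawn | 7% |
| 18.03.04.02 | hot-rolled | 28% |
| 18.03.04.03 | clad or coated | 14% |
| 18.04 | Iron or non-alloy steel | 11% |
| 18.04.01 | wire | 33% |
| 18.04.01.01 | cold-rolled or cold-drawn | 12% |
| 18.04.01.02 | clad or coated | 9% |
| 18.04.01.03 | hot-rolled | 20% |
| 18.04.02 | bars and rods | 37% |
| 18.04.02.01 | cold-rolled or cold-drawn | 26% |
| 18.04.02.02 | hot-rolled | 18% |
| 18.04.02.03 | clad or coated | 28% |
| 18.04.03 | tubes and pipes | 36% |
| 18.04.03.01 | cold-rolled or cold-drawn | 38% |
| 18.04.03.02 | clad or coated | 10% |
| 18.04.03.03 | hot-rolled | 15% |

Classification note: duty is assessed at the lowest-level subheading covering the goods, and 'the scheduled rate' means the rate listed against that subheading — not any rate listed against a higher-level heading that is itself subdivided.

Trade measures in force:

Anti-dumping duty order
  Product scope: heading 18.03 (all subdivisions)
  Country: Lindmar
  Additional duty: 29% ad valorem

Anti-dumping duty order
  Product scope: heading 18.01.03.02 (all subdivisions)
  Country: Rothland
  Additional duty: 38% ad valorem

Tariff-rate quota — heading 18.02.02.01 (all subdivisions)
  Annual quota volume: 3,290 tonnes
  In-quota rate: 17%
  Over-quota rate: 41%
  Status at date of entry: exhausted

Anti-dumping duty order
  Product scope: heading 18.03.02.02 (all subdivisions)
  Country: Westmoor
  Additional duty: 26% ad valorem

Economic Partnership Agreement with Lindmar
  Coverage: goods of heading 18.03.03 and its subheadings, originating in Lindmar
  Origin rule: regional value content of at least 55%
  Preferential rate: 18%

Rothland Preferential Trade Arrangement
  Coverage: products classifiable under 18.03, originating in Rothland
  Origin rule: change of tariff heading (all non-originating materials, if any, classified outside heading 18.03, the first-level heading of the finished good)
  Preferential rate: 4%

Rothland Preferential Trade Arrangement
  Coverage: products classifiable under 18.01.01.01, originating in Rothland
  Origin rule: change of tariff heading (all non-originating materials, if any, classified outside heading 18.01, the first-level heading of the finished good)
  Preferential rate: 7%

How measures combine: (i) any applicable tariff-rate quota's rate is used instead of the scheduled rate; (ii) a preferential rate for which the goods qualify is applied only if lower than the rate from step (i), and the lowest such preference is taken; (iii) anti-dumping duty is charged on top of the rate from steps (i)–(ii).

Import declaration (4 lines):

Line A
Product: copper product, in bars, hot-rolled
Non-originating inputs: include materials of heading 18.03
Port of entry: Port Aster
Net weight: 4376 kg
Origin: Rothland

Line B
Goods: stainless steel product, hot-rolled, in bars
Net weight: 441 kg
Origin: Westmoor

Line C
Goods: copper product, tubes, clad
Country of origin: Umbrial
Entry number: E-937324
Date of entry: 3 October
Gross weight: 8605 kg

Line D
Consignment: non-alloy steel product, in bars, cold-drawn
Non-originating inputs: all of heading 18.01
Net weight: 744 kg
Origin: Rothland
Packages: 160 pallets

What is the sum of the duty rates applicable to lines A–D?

Line A: copper → 18.03; in bars → 18.03.04; hot-rolled → 18.03.04.02. Scheduled 28%. Rothland agreement on 18.03: CTH not met; Rothland agreement on 18.01.01.01: 18.03.04.02 not covered. → 28%.
Line B: stainless steel → 18.01; in bars → 18.01.03; hot-rolled → 18.01.03.03. Scheduled 27%. No special measure applies. → 27%.
Line C: copper → 18.03; tubes → 18.03.03; clad → 18.03.03.02. Scheduled 25%. No special measure applies. → 25%.
Line D: non-alloy steel → 18.04; in bars → 18.04.02; cold-drawn → 18.04.02.01. Scheduled 26%. Rothland agreement on 18.03: 18.04.02.01 not covered; Rothland agreement on 18.01.01.01: 18.04.02.01 not covered. → 26%.
Sum: 28% + 27% + 25% + 26% = 106%.

106%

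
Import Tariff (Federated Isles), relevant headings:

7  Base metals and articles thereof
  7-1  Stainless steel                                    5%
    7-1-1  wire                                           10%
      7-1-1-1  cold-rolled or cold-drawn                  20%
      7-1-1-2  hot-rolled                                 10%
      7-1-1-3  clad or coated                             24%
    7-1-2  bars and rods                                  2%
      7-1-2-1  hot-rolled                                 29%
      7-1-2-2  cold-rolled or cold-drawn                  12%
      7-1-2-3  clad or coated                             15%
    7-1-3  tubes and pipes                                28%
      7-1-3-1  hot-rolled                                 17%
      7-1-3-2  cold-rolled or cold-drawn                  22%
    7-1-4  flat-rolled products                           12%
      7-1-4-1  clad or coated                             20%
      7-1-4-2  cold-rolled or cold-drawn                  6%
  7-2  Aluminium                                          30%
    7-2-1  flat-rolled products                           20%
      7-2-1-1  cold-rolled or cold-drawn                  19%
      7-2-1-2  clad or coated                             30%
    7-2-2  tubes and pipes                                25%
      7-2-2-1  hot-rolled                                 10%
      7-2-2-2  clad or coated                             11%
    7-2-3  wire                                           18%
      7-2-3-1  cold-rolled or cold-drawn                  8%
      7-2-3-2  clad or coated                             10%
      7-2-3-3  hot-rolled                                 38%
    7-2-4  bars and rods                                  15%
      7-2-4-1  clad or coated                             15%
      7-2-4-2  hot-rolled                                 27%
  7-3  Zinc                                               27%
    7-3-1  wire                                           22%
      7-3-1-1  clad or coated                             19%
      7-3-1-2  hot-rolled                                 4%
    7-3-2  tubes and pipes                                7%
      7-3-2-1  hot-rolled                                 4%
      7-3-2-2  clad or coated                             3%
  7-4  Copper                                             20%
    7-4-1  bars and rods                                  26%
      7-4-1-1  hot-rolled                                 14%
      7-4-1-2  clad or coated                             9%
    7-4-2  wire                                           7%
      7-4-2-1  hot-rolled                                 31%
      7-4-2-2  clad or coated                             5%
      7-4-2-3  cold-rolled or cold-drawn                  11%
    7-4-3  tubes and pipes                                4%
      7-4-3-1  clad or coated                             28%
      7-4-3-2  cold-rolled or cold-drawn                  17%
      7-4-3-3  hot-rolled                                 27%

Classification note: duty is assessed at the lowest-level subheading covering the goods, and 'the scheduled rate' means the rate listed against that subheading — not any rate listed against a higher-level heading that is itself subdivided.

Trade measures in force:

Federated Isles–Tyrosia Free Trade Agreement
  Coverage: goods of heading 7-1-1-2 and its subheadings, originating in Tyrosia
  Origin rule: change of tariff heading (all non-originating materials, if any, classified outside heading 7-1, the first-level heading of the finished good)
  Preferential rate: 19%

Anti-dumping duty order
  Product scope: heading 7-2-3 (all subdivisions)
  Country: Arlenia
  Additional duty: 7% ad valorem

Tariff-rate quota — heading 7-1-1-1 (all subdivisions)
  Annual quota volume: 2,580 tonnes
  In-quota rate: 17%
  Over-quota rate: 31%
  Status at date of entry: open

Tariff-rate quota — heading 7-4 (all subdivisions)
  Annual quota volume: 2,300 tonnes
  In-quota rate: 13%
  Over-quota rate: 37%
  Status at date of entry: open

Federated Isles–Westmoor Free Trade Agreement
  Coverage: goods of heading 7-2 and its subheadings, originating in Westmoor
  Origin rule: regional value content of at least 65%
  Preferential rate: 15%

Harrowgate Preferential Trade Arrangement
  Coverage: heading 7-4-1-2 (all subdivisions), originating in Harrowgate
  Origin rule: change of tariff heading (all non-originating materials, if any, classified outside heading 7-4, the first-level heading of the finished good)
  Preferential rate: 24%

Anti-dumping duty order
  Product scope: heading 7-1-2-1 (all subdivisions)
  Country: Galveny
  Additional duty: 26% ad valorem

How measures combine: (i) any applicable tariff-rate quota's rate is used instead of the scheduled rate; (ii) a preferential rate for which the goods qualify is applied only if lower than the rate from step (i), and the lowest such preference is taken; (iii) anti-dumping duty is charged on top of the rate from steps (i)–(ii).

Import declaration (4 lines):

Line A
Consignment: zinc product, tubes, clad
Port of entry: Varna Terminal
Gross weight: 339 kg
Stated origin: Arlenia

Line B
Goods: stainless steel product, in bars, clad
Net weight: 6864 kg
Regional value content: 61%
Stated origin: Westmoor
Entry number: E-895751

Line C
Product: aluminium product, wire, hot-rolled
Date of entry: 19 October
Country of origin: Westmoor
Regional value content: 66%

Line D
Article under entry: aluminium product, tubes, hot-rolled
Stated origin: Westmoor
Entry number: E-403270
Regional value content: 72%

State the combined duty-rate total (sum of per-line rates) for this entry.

Line A: zinc → 7-3; tubes → 7-3-2; clad → 7-3-2-2. Scheduled 3%. No special measure applies. → 3%.
Line B: stainless steel → 7-1; in bars → 7-1-2; clad → 7-1-2-3. Scheduled 15%. Westmoor agreement on 7-2: 7-1-2-3 not covered. → 15%.
Line C: aluminium → 7-2; wire → 7-2-3; hot-rolled → 7-2-3-3. Scheduled 38%. Westmoor agreement on 7-2: RVC ≥ 65% → 15% available; preferential 15%. → 15%.
Line D: aluminium → 7-2; tubes → 7-2-2; hot-rolled → 7-2-2-1. Scheduled 10%. Westmoor agreement on 7-2: RVC ≥ 65% → 15% available; preference 15% not lower than 10% → no reduction. → 10%.
Sum: 3% + 15% + 15% + 10% = 43%.

43%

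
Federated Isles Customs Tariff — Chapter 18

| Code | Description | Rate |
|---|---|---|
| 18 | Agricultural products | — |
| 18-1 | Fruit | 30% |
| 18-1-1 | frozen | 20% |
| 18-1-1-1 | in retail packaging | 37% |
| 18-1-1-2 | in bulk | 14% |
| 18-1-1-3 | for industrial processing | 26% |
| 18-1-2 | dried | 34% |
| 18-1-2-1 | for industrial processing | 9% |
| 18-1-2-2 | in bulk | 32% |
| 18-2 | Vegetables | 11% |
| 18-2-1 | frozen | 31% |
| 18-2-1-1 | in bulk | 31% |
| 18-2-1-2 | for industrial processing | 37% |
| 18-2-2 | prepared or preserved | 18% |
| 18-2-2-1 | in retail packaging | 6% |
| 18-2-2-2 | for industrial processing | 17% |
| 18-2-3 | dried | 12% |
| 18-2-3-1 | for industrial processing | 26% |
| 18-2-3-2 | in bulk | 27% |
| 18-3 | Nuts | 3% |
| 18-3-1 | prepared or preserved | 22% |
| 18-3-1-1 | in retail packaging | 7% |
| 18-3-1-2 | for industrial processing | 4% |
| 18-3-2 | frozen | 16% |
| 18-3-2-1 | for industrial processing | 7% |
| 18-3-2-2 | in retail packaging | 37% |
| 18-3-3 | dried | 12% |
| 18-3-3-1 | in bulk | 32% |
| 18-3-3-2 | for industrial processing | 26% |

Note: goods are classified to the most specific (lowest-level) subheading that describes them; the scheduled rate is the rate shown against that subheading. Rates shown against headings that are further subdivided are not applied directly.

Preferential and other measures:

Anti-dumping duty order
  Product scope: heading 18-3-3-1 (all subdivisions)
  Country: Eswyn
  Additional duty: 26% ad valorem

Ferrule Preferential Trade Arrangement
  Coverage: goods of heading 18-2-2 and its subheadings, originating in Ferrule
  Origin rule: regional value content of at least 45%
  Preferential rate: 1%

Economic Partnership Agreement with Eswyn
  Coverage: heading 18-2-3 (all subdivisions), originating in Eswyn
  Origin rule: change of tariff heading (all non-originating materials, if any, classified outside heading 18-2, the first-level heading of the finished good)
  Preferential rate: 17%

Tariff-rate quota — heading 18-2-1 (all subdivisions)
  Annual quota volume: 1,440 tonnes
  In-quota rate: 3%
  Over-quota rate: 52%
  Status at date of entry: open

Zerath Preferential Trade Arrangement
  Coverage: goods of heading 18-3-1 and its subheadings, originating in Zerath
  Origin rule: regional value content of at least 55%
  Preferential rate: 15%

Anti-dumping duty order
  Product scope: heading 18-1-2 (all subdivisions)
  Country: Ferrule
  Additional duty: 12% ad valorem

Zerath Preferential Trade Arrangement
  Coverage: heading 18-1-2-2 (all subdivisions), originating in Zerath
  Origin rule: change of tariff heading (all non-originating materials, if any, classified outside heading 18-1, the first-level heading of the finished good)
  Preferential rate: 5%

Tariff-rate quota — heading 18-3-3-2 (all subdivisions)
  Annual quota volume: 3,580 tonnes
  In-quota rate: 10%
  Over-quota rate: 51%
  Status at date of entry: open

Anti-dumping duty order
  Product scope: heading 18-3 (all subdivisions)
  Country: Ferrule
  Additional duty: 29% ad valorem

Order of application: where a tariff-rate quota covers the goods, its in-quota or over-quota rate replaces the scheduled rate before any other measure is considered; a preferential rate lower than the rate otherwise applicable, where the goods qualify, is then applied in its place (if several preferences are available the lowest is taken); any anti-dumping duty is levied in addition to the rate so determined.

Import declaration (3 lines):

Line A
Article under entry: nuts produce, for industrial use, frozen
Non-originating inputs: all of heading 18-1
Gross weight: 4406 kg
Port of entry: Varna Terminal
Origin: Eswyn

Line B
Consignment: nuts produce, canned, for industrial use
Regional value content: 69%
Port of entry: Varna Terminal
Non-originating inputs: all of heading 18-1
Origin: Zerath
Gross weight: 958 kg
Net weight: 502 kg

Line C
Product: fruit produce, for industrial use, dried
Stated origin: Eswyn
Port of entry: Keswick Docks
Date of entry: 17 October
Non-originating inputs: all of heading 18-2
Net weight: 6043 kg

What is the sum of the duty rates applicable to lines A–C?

Line A: nuts → 18-3; frozen → 18-3-2; for industrial use → 18-3-2-1. Scheduled 7%. Eswyn agreement on 18-2-3: 18-3-2-1 not covered. → 7%.
Line B: nuts → 18-3; canned → 18-3-1; for industrial use → 18-3-1-2. Scheduled 4%. Zerath agreement on 18-3-1: RVC ≥ 55% → 15% available; Zerath agreement on 18-1-2-2: 18-3-1-2 not covered; preference 15% not lower than 4% → no reduction. → 4%.
Line C: fruit → 18-1; dried → 18-1-2; for industrial use → 18-1-2-1. Scheduled 9%. Eswyn agreement on 18-2-3: 18-1-2-1 not covered. → 9%.
Sum: 7% + 4% + 9% = 20%.

20%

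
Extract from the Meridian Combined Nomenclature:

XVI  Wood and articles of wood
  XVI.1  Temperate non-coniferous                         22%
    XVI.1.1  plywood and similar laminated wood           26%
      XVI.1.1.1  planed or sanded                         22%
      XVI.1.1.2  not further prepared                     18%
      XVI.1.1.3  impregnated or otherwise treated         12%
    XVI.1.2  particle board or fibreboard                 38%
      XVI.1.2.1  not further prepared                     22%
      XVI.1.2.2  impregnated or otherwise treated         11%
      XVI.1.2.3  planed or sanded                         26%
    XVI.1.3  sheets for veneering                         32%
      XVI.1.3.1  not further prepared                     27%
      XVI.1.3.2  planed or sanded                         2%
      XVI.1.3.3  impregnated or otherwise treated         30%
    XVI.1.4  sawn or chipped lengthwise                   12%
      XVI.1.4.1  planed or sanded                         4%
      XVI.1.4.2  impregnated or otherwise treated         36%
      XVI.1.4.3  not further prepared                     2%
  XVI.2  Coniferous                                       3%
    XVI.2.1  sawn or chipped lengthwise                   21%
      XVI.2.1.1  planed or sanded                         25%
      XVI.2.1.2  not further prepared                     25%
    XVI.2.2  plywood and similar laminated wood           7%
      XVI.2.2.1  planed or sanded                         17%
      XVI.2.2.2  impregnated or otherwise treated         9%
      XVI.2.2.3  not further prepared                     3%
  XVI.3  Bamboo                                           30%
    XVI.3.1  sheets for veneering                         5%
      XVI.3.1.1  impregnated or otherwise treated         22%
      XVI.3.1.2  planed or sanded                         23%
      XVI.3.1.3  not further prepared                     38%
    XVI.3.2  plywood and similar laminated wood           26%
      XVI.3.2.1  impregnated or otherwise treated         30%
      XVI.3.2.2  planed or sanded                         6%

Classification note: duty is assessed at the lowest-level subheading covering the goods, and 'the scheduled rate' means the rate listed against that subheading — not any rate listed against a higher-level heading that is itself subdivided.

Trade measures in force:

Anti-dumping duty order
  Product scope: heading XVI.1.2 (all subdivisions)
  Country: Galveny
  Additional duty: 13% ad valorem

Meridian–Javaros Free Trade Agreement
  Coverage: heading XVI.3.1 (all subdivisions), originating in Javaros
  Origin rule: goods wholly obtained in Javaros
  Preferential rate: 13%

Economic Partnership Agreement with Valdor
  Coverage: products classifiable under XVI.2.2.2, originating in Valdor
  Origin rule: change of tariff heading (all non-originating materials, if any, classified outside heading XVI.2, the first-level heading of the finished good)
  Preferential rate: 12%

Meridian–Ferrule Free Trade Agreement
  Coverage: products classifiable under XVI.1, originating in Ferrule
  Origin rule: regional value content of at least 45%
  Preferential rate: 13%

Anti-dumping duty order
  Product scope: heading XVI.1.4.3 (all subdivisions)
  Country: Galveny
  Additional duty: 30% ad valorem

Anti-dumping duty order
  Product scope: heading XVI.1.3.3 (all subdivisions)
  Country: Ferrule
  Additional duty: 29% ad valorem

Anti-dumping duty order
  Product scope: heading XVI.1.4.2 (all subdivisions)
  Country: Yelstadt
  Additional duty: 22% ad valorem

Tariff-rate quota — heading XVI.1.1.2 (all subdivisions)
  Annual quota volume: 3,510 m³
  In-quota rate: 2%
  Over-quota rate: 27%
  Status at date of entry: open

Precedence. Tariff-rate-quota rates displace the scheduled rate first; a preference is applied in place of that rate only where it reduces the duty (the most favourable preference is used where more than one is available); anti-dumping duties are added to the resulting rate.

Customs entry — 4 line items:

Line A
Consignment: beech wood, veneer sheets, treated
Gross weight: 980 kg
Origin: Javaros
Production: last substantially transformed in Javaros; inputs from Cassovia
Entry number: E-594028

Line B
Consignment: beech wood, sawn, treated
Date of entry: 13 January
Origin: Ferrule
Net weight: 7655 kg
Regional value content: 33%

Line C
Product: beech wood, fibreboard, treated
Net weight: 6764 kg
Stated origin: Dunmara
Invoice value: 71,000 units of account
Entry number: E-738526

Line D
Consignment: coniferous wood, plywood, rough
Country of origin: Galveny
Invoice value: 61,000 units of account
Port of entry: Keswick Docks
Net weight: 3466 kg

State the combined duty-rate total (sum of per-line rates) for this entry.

80%

Line A: beech → XVI.1; veneer sheets → XVI.1.3; treated → XVI.1.3.3. Scheduled 30%. Javaros agreement on XVI.3.1: XVI.1.3.3 not covered. → 30%.
Line B: beech → XVI.1; sawn → XVI.1.4; treated → XVI.1.4.2. Scheduled 36%. Ferrule agreement on XVI.1: RVC < 45%. → 36%.
Line C: beech → XVI.1; fibreboard → XVI.1.2; treated → XVI.1.2.2. Scheduled 11%. No special measure applies. → 11%.
Line D: coniferous → XVI.2; plywood → XVI.2.2; rough → XVI.2.2.3. Scheduled 3%. No special measure applies. → 3%.
Sum: 30% + 36% + 11% + 3% = 80%.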